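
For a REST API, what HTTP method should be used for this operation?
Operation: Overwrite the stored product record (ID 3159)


GET = read, POST = create, PUT = update/replace, DELETE = remove
This operation is an update/replace.
PUT


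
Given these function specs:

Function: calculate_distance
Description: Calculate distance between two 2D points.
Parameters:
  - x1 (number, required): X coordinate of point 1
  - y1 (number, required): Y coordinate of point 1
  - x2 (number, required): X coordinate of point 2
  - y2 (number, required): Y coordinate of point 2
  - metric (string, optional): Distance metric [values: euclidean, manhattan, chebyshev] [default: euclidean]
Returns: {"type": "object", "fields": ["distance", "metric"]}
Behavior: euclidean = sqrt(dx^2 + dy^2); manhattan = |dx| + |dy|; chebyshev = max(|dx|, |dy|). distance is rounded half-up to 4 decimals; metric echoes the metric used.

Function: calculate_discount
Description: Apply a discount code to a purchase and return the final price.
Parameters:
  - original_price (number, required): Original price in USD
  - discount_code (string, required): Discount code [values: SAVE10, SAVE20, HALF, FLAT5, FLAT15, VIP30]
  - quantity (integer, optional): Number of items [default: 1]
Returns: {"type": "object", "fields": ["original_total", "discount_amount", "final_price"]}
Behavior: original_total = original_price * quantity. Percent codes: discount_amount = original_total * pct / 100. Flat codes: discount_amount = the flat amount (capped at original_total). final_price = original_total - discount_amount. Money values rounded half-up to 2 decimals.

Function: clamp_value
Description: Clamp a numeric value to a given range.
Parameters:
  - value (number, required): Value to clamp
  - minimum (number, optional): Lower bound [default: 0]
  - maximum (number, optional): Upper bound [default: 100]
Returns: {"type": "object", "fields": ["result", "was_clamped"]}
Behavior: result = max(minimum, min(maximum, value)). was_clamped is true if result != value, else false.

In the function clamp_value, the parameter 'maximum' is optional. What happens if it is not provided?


The clamp_value spec declares:
  - maximum (number, optional): Upper bound [default: 100]
It defaults to 100


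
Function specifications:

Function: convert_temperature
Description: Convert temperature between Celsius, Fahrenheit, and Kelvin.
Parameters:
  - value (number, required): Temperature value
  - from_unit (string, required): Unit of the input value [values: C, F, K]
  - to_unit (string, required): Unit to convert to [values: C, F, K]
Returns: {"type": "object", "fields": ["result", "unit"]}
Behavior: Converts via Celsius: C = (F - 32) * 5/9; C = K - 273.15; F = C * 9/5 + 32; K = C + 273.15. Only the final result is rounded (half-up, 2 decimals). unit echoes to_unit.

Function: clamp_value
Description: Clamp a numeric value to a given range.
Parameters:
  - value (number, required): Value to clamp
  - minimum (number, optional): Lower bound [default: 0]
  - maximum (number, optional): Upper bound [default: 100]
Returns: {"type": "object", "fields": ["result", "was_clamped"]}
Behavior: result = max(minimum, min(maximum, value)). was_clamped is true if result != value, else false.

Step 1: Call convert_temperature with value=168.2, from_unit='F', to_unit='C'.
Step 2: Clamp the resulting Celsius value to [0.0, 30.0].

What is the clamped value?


Step 1: convert_temperature(value=168.2, from_unit=F, to_unit=C)
  To C: (168.2 - 32) * 5/9 = 75.666667
  Target is C: 75.666667
  Round to 2 decimals: 75.67
  -> result = 75.67 C
Step 2: clamp_value(value=75.67, minimum=0.0, maximum=30.0)
  result = max(0.0, min(30.0, 75.67)) = max(0.0, 30.0) = 30.0
  was_clamped = (30.0 != 75.67) = true
  -> result = 30.0
30.0


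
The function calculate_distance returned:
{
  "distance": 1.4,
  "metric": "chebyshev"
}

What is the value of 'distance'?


1.4


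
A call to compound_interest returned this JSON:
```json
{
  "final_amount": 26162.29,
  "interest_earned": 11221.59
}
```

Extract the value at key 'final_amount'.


26162.29


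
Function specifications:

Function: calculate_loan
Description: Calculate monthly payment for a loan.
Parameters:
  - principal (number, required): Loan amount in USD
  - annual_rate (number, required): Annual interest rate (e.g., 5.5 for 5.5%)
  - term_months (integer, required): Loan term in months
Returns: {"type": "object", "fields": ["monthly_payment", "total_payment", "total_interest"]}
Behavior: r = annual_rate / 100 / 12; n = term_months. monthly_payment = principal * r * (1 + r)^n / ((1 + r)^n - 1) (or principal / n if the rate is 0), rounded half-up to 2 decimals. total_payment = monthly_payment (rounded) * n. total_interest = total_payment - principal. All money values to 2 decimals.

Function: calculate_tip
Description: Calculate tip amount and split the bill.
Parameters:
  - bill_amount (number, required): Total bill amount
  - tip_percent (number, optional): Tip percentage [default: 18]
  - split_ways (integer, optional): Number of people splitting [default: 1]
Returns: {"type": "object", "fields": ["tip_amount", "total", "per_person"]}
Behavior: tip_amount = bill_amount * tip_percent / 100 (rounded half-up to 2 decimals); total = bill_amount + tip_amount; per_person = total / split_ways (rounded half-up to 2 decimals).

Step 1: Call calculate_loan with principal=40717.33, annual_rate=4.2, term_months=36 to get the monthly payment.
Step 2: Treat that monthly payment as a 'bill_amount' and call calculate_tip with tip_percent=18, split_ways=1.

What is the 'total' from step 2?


Step 1: calculate_loan(principal=40717.33, annual_rate=4.2, term_months=36)
  r = 4.2 / 100 / 12 = 0.0035 (keep full precision)
  (1 + r)^36 = 1.13403267
  monthly_payment = 40717.33 * 0.0035 * 1.13403267 / (1.13403267 - 1) = 1205.76379 -> 1205.76
  total_payment = 1205.76 * 36 = 43407.36
  total_interest = 43407.36 - 40717.33 = 2690.03
  -> monthly_payment = 1205.76
Step 2: calculate_tip(bill_amount=1205.76, tip_percent=18, split_ways=1)
  tip_amount = 1205.76 * 18/100 = 217.0368 -> 217.04
  total = 1205.76 + 217.04 = 1422.80
  per_person = 1422.80 / 1 = 1422.8 -> 1422.80
  -> total = 1422.80
$1422.80


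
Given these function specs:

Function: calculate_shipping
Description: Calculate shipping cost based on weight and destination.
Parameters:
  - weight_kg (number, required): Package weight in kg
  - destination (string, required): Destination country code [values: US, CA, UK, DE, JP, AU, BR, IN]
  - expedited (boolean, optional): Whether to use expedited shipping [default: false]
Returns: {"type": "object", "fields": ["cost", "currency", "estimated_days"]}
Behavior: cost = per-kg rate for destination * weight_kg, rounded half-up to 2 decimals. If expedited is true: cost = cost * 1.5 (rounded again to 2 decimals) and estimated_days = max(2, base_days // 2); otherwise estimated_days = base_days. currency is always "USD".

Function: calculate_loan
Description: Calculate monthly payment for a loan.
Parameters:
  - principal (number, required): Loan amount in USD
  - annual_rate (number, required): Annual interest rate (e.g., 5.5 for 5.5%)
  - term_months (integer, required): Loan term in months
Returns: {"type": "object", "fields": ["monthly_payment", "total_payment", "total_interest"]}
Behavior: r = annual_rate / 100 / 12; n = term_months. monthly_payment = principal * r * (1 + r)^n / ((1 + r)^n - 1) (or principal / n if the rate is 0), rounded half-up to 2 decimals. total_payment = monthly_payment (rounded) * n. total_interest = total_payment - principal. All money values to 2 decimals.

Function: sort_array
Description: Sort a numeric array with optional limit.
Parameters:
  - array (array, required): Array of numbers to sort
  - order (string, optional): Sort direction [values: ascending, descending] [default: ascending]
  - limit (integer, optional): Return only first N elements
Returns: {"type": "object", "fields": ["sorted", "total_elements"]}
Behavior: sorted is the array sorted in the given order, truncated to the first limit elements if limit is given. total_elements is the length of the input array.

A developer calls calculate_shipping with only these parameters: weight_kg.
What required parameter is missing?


Required parameters: weight_kg, destination
Provided: weight_kg
Missing: destination
destination


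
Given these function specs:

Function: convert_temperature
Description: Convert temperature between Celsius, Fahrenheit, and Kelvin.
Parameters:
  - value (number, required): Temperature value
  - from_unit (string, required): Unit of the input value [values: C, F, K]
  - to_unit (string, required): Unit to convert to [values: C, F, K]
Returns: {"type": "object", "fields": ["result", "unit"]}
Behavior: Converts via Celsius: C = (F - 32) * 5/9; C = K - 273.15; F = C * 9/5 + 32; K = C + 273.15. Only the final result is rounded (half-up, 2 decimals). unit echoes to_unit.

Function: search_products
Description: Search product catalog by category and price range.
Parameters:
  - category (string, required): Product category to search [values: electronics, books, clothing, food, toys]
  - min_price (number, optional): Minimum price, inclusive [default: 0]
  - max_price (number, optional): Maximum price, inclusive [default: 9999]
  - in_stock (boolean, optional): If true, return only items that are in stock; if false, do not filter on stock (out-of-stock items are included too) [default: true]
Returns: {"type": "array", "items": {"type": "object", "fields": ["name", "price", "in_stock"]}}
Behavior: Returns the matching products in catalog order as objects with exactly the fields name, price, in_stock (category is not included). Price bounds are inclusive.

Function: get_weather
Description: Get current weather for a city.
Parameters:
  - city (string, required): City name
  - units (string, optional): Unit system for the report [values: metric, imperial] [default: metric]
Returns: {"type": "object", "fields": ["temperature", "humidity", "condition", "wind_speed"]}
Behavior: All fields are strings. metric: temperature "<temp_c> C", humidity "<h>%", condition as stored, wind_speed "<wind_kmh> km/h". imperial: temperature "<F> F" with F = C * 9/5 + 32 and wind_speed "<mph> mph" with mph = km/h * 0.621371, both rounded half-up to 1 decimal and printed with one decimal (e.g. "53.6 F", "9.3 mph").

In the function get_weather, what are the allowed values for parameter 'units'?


The get_weather spec declares:
  - units (string, optional): Unit system for the report [values: metric, imperial] [default: metric]
Allowed values:
metric, imperial


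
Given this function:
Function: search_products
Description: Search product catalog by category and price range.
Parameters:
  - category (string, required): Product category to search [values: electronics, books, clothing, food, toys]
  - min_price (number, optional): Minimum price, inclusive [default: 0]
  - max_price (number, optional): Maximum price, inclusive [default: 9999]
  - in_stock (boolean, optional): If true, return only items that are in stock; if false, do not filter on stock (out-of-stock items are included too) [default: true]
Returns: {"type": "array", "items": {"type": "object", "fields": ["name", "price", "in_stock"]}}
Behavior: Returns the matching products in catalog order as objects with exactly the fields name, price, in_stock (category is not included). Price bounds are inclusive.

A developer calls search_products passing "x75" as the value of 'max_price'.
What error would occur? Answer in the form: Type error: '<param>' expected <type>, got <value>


Spec: 'max_price' is declared as number; "x75" is a string.
Type error: 'max_price' expected number, got "x75"


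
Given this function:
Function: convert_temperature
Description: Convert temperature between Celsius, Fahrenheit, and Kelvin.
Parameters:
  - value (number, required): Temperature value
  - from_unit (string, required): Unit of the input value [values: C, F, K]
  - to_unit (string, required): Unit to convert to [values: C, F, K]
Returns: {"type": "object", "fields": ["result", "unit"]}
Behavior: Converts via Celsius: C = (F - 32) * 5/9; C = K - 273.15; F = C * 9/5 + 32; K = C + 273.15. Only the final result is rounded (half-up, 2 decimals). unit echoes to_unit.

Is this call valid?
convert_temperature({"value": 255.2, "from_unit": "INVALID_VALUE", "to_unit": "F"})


Checking parameter values...
Parameter 'from_unit' has value 'INVALID_VALUE' not in allowed: C, F, K
Invalid - 'from_unit' must be one of C, F, K


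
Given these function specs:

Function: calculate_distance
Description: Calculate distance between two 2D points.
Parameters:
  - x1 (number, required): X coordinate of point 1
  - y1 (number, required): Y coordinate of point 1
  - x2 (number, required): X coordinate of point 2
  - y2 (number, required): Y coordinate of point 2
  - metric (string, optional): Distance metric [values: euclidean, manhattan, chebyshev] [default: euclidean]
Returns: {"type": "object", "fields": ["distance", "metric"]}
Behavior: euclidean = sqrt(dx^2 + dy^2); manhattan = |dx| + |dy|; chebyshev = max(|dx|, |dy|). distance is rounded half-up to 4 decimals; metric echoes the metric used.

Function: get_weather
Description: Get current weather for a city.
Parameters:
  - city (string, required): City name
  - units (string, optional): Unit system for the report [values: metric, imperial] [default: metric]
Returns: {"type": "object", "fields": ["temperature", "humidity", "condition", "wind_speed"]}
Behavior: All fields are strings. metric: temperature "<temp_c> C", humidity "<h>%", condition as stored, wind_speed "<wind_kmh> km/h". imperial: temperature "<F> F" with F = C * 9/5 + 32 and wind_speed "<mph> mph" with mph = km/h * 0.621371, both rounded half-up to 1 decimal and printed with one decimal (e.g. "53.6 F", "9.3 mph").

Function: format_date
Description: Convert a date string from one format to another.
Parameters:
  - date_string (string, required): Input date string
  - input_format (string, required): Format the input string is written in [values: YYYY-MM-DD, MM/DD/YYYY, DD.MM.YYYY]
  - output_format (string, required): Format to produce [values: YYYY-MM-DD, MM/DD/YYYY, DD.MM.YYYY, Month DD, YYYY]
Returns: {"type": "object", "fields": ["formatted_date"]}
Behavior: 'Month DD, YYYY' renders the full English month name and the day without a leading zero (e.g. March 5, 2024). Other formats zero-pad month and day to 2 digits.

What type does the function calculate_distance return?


The calculate_distance spec declares Returns: {"type": "object", "fields": ["distance", "metric"]}
Type:
object


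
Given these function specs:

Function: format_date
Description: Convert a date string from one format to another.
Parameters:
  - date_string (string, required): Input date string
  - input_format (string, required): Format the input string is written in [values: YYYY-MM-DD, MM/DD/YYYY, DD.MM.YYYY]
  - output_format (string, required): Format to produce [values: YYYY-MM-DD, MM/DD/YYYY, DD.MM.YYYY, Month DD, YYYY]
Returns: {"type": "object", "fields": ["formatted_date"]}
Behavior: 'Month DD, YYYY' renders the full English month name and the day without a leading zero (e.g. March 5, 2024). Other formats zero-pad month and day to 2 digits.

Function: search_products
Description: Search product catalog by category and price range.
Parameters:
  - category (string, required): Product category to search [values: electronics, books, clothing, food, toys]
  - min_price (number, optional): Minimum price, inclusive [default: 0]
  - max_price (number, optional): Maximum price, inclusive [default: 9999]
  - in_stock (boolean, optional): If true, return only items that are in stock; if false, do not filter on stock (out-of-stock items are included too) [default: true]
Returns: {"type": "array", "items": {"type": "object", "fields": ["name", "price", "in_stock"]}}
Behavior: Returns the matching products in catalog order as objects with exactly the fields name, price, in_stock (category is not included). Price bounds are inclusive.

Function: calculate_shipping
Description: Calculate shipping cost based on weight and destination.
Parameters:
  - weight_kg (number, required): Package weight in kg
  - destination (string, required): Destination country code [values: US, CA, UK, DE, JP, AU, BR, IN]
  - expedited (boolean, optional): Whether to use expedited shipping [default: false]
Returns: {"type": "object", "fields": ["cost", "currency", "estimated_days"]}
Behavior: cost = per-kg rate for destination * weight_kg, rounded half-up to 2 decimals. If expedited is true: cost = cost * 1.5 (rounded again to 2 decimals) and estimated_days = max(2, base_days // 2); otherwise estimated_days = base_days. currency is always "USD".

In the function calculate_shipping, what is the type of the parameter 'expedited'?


The calculate_shipping spec declares:
  - expedited (boolean, optional): Whether to use expedited shipping [default: false]
Type:
boolean


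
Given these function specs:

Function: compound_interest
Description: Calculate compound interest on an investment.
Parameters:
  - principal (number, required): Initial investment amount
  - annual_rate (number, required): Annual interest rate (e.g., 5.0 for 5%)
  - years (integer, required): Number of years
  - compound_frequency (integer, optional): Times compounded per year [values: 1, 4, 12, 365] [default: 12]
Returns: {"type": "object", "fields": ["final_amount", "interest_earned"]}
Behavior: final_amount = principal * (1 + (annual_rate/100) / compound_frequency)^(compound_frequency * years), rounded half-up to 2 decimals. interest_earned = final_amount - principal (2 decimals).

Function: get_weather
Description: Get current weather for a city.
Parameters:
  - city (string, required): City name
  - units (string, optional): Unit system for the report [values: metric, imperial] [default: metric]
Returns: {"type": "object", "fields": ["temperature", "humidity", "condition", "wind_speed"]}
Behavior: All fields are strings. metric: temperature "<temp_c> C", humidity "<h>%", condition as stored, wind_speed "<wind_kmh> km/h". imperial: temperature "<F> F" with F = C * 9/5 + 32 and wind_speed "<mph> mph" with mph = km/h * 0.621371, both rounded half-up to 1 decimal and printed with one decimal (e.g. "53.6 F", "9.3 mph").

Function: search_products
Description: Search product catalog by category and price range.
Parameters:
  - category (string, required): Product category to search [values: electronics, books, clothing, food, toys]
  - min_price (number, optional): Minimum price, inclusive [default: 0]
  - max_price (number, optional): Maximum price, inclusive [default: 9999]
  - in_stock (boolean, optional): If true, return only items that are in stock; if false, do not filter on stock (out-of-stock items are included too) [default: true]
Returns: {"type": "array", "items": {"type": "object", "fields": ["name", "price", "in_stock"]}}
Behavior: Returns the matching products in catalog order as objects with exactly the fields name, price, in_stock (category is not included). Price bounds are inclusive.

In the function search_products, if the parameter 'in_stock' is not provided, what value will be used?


The search_products spec declares:
  - in_stock (boolean, optional): If true, return only items that are in stock; if false, do not filter on stock (out-of-stock items are included too) [default: true]
Default:
true


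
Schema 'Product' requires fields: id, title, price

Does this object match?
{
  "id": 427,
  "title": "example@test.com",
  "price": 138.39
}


Checking required fields... All present.
Valid - all required fields present


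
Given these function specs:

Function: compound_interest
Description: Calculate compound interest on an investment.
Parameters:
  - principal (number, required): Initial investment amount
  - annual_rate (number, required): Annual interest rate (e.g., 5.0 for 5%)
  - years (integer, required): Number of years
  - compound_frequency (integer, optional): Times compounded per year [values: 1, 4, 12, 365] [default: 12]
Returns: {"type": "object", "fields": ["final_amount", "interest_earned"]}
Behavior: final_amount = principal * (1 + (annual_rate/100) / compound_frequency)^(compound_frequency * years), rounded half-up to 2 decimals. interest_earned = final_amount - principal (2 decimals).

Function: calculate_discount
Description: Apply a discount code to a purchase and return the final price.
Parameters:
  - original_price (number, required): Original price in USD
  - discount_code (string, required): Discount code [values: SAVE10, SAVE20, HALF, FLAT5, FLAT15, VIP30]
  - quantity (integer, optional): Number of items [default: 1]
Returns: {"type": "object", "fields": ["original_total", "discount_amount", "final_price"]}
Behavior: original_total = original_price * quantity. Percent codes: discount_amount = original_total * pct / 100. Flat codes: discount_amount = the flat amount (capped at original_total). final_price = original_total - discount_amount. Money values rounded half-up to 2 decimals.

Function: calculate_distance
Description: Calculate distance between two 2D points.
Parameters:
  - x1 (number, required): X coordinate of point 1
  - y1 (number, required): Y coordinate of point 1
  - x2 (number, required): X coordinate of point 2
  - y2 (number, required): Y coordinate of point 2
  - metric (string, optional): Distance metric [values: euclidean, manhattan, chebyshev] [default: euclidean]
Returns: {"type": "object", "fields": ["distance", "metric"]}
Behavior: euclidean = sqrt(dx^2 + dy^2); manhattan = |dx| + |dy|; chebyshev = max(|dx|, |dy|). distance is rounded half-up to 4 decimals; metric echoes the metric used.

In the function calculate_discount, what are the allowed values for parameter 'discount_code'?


The calculate_discount spec declares:
  - discount_code (string, required): Discount code [values: SAVE10, SAVE20, HALF, FLAT5, FLAT15, VIP30]
Allowed values:
SAVE10, SAVE20, HALF, FLAT5, FLAT15, VIP30


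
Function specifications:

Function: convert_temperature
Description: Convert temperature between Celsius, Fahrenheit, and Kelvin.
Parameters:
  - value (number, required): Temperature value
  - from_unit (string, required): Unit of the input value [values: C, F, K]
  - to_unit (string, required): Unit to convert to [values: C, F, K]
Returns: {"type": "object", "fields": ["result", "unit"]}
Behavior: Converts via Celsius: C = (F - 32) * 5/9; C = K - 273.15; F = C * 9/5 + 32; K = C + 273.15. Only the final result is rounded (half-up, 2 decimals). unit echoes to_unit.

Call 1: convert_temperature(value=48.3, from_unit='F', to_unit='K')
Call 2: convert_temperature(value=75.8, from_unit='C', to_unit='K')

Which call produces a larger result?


Call 1:
  To C: (48.3 - 32) * 5/9 = 9.055556
  To K: 9.055556 + 273.15 = 282.205556
  Round to 2 decimals: 282.21
  -> 282.21 K
Call 2:
  Input already in C: 75.8
  To K: 75.8 + 273.15 = 348.95
  Round to 2 decimals: 348.95
  -> 348.95 K
Call 2 (348.95 K)


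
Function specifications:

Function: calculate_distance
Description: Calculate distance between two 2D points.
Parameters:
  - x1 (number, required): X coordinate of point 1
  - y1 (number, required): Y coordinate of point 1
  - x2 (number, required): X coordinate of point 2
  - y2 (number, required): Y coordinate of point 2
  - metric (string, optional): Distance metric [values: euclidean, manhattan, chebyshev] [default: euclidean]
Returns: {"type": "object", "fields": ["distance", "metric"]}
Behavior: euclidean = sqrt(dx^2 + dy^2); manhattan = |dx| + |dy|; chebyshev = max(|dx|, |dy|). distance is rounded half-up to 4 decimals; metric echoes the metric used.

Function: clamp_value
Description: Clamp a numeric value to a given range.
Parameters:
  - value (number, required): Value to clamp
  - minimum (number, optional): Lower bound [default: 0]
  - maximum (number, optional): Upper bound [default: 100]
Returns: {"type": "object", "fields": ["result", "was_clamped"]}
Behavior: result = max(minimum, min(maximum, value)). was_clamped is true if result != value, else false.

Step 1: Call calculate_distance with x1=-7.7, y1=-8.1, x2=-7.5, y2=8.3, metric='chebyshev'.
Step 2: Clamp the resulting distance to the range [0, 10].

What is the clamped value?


Step 1: calculate_distance (chebyshev)
  |dx| = |-7.5 - -7.7| = 0.2; |dy| = |8.3 - -8.1| = 16.4
  chebyshev: max(0.2, 16.4) = 16.4
  Round to 4 decimals: 16.4
  -> distance = 16.4
Step 2: clamp_value(value=16.4, minimum=0, maximum=10)
  result = max(0, min(10, 16.4)) = max(0, 10) = 10
  was_clamped = (10 != 16.4) = true
  -> result = 10
10


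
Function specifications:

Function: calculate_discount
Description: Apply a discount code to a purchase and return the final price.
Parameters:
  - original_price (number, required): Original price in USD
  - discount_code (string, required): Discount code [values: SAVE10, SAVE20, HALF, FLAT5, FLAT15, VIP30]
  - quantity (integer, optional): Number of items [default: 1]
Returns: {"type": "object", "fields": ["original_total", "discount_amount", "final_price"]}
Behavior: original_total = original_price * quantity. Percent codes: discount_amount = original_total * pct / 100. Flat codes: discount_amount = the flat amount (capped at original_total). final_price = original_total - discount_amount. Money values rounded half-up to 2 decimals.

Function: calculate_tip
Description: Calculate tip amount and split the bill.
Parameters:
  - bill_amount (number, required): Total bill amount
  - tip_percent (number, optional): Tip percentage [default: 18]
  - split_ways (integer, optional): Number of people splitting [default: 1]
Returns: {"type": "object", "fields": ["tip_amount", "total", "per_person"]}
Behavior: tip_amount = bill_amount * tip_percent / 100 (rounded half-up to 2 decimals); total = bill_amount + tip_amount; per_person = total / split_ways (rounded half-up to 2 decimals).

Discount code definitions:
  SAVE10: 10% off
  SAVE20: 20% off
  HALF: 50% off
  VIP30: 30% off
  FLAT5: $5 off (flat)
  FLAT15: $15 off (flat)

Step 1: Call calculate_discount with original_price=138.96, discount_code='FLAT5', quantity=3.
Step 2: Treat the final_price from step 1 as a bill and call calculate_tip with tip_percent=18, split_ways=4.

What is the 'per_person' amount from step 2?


Step 1: calculate_discount(original_price=138.96, discount_code=FLAT5, quantity=3)
  original_total = 138.96 * 3 = 416.88
  FLAT5 = $5 flat: discount_amount = min(5.00, 416.88) = 5.00
  final_price = 416.88 - 5.00 = 411.88
  -> final_price = 411.88
Step 2: calculate_tip(bill_amount=411.88, tip_percent=18, split_ways=4)
  tip_amount = 411.88 * 18/100 = 74.1384 -> 74.14
  total = 411.88 + 74.14 = 486.02
  per_person = 486.02 / 4 = 121.505 -> 121.51
  -> per_person = 121.51
$121.51


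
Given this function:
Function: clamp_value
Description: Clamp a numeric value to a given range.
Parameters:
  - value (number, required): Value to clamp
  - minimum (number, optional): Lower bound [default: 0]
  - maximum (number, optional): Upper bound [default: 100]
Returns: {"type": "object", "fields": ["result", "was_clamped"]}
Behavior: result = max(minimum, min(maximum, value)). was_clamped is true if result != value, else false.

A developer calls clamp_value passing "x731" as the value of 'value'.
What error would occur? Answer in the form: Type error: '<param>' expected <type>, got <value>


Spec: 'value' is declared as number; "x731" is a string.
Type error: 'value' expected number, got "x731"


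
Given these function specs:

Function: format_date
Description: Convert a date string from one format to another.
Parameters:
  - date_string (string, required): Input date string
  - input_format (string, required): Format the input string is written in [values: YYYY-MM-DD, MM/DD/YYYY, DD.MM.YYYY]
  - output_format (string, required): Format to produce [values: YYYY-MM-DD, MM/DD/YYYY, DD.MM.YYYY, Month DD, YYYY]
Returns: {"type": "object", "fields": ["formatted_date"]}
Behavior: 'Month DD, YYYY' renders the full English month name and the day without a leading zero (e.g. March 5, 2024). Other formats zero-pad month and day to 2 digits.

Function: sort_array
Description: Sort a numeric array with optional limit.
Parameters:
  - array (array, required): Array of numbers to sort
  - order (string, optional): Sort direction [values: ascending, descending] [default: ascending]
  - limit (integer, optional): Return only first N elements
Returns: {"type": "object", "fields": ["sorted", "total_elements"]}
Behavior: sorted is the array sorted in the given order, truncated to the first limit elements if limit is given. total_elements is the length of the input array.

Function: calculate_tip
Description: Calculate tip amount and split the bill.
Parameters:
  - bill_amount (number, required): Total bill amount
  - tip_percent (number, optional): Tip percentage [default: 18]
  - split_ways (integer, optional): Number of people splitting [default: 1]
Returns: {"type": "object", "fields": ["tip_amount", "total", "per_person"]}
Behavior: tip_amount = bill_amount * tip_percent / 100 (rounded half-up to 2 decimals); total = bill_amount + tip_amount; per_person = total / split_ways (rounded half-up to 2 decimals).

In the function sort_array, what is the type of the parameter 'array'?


The sort_array spec declares:
  - array (array, required): Array of numbers to sort
Type:
array


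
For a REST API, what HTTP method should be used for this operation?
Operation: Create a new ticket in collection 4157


GET = read, POST = create, PUT = update/replace, DELETE = remove
This operation is a create.
POST


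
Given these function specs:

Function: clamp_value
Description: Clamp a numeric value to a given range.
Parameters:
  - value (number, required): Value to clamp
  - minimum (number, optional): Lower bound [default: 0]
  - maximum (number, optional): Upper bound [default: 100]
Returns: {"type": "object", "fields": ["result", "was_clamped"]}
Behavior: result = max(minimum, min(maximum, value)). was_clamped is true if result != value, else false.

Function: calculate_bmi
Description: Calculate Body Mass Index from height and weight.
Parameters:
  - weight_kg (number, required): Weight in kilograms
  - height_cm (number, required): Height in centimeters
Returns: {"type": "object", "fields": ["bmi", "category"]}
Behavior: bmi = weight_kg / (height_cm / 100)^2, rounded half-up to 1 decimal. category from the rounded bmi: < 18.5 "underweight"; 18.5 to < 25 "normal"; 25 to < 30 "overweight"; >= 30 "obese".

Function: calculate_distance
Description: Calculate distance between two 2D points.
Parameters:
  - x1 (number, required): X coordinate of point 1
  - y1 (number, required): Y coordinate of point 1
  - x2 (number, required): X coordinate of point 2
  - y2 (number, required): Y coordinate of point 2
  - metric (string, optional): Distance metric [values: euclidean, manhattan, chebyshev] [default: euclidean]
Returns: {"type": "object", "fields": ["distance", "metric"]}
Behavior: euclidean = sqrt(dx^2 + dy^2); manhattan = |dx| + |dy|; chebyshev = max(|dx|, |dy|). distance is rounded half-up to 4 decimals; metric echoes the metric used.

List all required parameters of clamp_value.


Parameters of clamp_value and their required/optional flag:
  value: required
  minimum: optional
  maximum: optional
value


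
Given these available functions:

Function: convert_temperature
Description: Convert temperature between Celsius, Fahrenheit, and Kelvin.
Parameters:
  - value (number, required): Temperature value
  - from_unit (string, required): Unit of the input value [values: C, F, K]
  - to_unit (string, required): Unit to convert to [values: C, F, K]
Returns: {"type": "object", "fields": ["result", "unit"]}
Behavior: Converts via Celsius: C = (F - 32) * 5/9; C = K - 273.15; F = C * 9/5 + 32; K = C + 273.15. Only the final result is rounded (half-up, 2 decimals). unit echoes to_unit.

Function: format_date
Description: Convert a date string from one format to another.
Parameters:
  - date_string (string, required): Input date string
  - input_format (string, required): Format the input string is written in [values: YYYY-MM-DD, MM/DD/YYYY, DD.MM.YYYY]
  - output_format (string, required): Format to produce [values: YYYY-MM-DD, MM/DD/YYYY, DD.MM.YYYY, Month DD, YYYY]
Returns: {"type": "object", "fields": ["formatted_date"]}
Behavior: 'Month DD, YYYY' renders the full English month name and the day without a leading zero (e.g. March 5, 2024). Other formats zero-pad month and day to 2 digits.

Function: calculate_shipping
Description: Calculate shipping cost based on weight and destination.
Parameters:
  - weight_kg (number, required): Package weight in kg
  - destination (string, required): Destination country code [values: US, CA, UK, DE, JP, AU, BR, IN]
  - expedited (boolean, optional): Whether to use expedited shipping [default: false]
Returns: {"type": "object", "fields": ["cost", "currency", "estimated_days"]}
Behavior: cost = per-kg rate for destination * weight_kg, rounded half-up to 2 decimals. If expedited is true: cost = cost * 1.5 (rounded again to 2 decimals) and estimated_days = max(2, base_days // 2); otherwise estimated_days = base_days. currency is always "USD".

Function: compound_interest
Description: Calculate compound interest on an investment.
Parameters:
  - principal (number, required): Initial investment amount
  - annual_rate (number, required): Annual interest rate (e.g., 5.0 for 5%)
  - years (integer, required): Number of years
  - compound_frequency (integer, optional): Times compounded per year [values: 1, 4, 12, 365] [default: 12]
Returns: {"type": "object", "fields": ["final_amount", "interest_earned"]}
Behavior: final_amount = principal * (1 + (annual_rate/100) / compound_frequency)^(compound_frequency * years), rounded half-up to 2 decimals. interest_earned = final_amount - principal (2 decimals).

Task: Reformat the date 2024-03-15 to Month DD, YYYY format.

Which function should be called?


The task needs a function whose description is: Convert a date string from one format to another.
format_date


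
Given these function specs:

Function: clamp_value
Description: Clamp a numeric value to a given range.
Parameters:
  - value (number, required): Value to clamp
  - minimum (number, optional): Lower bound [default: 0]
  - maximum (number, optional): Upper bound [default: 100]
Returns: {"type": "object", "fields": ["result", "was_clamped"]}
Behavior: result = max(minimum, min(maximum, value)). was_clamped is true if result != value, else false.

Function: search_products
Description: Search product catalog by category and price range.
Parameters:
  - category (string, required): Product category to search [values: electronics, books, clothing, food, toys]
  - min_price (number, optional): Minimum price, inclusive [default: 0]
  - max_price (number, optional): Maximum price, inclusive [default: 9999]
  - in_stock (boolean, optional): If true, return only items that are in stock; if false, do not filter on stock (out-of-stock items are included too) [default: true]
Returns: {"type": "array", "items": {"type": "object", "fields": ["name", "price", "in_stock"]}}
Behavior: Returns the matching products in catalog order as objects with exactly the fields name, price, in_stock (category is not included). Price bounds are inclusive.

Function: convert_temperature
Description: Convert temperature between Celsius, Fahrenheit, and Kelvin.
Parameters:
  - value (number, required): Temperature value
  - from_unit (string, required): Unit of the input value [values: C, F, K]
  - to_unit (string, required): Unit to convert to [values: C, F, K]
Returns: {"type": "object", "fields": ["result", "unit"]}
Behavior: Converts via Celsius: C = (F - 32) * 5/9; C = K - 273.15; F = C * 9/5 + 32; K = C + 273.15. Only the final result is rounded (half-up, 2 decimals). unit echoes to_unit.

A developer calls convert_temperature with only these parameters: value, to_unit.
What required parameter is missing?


Required parameters: value, from_unit, to_unit
Provided: value, to_unit
Missing: from_unit
from_unit


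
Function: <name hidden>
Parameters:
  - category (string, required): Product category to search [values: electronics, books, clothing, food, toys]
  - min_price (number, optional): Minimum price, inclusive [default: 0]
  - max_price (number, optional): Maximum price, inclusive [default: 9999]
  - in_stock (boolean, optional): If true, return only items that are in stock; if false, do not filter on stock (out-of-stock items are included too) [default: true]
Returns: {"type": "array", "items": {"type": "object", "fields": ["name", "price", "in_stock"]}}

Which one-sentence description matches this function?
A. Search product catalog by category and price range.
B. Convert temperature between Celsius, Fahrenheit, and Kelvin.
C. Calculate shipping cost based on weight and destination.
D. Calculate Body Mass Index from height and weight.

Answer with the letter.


Parameters category, min_price, max_price, in_stock and return "array" fit: Search product catalog by category and price range.
A


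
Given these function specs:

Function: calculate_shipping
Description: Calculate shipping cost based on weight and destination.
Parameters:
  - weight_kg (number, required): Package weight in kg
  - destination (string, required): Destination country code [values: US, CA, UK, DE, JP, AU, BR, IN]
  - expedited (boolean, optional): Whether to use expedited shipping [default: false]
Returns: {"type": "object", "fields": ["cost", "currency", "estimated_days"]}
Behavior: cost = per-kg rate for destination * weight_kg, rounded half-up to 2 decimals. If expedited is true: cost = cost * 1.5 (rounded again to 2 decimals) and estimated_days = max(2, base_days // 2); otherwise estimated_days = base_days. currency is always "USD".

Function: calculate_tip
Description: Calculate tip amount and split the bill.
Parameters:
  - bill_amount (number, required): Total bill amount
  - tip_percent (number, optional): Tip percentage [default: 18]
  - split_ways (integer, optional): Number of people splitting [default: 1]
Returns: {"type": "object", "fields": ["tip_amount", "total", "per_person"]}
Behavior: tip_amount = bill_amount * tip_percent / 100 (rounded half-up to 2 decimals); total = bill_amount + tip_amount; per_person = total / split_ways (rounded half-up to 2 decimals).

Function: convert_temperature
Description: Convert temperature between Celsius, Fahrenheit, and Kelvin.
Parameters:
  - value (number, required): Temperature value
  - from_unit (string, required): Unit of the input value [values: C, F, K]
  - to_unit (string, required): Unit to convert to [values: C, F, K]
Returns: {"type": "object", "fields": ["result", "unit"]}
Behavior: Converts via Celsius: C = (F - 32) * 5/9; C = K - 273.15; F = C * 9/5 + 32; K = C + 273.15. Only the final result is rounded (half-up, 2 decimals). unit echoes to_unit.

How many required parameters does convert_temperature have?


Parameters of convert_temperature: value (required), from_unit (required), to_unit (required)
Required count:
3


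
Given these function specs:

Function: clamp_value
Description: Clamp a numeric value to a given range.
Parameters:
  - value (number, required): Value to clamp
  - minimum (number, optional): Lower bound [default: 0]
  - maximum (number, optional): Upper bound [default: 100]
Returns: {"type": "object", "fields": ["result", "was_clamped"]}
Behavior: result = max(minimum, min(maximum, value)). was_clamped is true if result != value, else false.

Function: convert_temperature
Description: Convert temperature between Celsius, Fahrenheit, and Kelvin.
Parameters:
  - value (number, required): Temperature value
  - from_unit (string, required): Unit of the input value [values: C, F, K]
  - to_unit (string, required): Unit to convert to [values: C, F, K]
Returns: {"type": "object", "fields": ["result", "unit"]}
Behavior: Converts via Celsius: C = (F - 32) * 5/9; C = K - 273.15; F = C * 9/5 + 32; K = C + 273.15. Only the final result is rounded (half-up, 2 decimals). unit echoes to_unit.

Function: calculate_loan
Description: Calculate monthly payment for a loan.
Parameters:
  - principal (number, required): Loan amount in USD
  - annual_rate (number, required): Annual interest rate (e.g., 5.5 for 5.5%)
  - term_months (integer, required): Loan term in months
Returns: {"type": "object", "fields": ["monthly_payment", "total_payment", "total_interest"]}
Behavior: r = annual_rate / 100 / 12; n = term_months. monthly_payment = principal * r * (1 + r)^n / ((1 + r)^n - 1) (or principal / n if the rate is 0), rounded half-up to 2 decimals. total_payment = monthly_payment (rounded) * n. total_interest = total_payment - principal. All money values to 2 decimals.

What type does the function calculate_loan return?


The calculate_loan spec declares Returns: {"type": "object", "fields": ["monthly_payment", "total_payment", "total_interest"]}
Type:
object
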